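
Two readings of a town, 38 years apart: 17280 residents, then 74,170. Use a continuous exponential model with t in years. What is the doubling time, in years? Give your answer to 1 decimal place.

doubling time ≈ 18.1 years

r = ln(74170/17280) / 38 = ln(4.29225) / 38 ≈ 0.038337 per year
doubling time = ln 2 / |r| = 0.69315 / 0.038337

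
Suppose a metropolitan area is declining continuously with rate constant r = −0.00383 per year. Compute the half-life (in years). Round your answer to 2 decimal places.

half-life = ln(2) / |r| = 0.69315 / 0.00383

half-life ≈ 180.98 years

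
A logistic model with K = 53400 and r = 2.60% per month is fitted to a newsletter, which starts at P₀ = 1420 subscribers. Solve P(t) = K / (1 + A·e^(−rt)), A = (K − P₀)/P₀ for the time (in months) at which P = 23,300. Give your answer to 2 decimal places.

t ≈ 128.62 months

A = (53400 − 1420)/1420 = 36.60563
23300 = 53400/(1 + 36.60563·e^(−0.026t)) → 1 + 36.60563·e^(−0.026t) = 2.29185
e^(−0.026t) = 0.035291 → t = ln(28.33592)/0.026 = 3.34413/0.026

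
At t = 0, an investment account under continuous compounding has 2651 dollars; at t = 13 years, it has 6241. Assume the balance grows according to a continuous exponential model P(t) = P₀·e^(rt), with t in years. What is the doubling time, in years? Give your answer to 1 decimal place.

r = ln(6241/2651) / 13 = ln(2.35421) / 13 ≈ 0.065862 per year
doubling time = ln 2 / |r| = 0.69315 / 0.065862

doubling time ≈ 10.5 years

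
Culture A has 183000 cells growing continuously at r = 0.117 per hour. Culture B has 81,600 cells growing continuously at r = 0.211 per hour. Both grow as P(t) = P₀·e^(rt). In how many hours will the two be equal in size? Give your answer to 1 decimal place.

183000·e^(0.117t) = 81600·e^(0.211t)
183000/81600 = e^((0.211 − 0.117)t) → ln(2.24265) = 0.094·t
t = 0.80766 / 0.094

t ≈ 8.6 hours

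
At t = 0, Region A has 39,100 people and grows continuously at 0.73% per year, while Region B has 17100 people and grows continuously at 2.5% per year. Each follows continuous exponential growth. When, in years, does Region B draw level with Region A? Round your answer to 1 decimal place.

39100·e^(0.0073t) = 17100·e^(0.025t)
39100/17100 = e^((0.025 − 0.0073)t) → ln(2.28655) = 0.0177·t
t = 0.82704 / 0.0177

t ≈ 46.7 years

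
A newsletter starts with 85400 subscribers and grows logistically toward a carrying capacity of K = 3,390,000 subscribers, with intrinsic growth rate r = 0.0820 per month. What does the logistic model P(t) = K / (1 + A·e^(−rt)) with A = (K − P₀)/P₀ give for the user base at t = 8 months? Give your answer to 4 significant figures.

≈ 160,800 subscribers

A = (3390000 − 85400)/85400 = 38.69555
P(8) = 3390000 / (1 + 38.69555·e^(−0.082·8)) = 3390000 / (1 + 38.69555·0.518923)
= 3390000 / 21.08001 ≈ 160815.89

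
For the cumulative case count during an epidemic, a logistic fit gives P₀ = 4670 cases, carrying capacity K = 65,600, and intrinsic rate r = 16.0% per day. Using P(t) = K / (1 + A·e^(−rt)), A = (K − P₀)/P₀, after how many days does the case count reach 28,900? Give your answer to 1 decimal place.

t ≈ 14.6 days

A = (65600 − 4670)/4670 = 13.04711
28900 = 65600/(1 + 13.04711·e^(−0.16t)) → 1 + 13.04711·e^(−0.16t) = 2.2699
e^(−0.16t) = 0.097332 → t = ln(10.27415)/0.16 = 2.32963/0.16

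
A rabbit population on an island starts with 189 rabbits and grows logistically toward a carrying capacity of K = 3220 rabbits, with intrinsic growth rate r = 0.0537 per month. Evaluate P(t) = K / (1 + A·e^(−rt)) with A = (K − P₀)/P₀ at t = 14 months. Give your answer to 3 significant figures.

A = (3220 − 189)/189 = 16.03704
P(14) = 3220 / (1 + 16.03704·e^(−0.0537·14)) = 3220 / (1 + 16.03704·0.471517)
= 3220 / 8.56174 ≈ 376.09

≈ 376 rabbits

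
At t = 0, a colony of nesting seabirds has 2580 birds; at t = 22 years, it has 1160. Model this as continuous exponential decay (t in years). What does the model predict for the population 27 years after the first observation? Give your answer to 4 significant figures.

≈ 967.3 birds

r = ln(1160/2580) / 22 ≈ -0.036335 per year
P(27) = 2580 · e^(-0.036335·27) = 2580 · 0.37492 ≈ 967.29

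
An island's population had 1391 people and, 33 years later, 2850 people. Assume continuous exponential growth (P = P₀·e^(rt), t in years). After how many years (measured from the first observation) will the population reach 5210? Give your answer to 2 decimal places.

r = ln(2850/1391) / 33 ≈ 0.021736 per year
t = ln(5210/1391) / r = 1.32056 / 0.021736 ≈ 60.754

t ≈ 60.75 years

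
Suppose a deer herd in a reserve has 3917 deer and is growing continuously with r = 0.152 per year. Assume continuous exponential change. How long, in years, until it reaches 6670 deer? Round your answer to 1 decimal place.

t ≈ 3.5 years

6670 = 3917 · e^(0.152·t)
t = ln(6670/3917) / 0.152 = ln(1.70283) / 0.152 = 0.53229 / 0.152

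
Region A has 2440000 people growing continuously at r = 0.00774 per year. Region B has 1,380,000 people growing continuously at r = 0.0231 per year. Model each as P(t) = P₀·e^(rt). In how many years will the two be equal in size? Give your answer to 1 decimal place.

t ≈ 37.1 years

2440000·e^(0.00774t) = 1380000·e^(0.0231t)
2440000/1380000 = e^((0.0231 − 0.00774)t) → ln(1.76812) = 0.01536·t
t = 0.56991 / 0.01536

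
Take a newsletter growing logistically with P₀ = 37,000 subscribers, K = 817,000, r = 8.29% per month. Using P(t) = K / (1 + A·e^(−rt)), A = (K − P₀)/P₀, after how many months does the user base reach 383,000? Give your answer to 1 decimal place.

A = (817000 − 37000)/37000 = 21.08108
383000 = 817000/(1 + 21.08108·e^(−0.0829t)) → 1 + 21.08108·e^(−0.0829t) = 2.13316
e^(−0.0829t) = 0.053752 → t = ln(18.60381)/0.0829 = 2.92337/0.0829

t ≈ 35.3 months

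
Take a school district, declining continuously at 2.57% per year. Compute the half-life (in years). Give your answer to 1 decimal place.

half-life ≈ 27.0 years

half-life = ln(2) / |r| = 0.69315 / 0.0257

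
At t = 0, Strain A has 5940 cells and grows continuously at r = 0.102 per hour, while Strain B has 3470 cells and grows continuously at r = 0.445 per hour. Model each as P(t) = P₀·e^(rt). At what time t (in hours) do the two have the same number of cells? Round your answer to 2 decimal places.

t ≈ 1.57 hours

5940·e^(0.102t) = 3470·e^(0.445t)
5940/3470 = e^((0.445 − 0.102)t) → ln(1.71182) = 0.343·t
t = 0.53755 / 0.343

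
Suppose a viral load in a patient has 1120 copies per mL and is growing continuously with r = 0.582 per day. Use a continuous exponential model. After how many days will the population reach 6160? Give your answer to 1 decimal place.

t ≈ 2.9 days

6160 = 1120 · e^(0.582·t)
t = ln(6160/1120) / 0.582 = ln(5.5) / 0.582 = 1.70475 / 0.582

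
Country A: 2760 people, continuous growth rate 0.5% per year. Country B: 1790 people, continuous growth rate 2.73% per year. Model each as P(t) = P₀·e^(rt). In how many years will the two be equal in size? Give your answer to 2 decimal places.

t ≈ 19.42 years

2760·e^(0.005t) = 1790·e^(0.0273t)
2760/1790 = e^((0.0273 − 0.005)t) → ln(1.5419) = 0.0223·t
t = 0.43302 / 0.0223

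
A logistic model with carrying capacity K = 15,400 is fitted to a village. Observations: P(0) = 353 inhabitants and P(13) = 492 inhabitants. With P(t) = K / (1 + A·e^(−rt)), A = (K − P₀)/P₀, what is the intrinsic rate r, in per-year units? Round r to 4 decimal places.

r ≈ 0.0263 per year

A = (15400 − 353)/353 = 42.62606
492 = 15400/(1 + 42.62606·e^(−r·13)) → e^(−13r) = (31.30081 − 1)/42.62606 = 0.710852
r = −ln(0.710852)/13 = 0.34129/13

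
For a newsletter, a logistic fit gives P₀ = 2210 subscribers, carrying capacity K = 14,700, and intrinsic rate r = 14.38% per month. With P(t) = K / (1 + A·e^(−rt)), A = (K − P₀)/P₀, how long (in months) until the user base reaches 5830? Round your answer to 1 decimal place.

t ≈ 9.1 months

A = (14700 − 2210)/2210 = 5.65158
5830 = 14700/(1 + 5.65158·e^(−0.1438t)) → 1 + 5.65158·e^(−0.1438t) = 2.52144
e^(−0.1438t) = 0.269206 → t = ln(3.71463)/0.1438 = 1.31228/0.1438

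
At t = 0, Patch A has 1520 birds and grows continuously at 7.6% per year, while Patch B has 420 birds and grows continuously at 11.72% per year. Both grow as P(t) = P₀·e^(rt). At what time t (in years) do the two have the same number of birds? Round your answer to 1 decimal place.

1520·e^(0.076t) = 420·e^(0.1172t)
1520/420 = e^((0.1172 − 0.076)t) → ln(3.61905) = 0.0412·t
t = 1.28621 / 0.0412

t ≈ 31.2 years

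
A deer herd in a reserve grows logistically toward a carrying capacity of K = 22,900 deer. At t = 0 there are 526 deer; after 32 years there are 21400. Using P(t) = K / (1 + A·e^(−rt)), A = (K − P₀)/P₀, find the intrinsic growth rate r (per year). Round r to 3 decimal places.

r ≈ 0.200 per year

A = (22900 − 526)/526 = 42.53612
21400 = 22900/(1 + 42.53612·e^(−r·32)) → e^(−32r) = (1.07009 − 1)/42.53612 = 0.001648
r = −ln(0.001648)/32 = 6.40828/32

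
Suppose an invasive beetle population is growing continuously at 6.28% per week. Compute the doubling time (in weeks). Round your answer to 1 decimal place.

doubling time ≈ 11.0 weeks

doubling time = ln(2) / |r| = 0.69315 / 0.0628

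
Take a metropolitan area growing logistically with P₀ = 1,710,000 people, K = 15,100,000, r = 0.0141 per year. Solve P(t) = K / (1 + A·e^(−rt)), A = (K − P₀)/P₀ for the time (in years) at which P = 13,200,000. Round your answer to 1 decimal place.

t ≈ 283.4 years

A = (15100000 − 1710000)/1710000 = 7.83041
13200000 = 15100000/(1 + 7.83041·e^(−0.0141t)) → 1 + 7.83041·e^(−0.0141t) = 1.14394
e^(−0.0141t) = 0.018382 → t = ln(54.40074)/0.0141 = 3.99638/0.0141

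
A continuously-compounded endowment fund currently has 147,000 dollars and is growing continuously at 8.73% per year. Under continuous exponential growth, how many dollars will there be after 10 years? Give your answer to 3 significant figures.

P(10) = 147000 · e^(0.0873·10) = 147000 · e^(0.873)
= 147000 · 2.39408 ≈ 351930.1

≈ 352,000 dollars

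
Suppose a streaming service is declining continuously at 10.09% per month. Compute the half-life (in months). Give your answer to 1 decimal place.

half-life ≈ 6.9 months

half-life = ln(2) / |r| = 0.69315 / 0.1009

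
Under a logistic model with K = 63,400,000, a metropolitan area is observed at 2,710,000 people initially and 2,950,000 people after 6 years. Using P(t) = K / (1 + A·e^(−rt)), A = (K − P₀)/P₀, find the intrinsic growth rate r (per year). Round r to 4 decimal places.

r ≈ 0.0148 per year

A = (63400000 − 2710000)/2710000 = 22.39483
2950000 = 63400000/(1 + 22.39483·e^(−r·6)) → e^(−6r) = (21.49153 − 1)/22.39483 = 0.915011
r = −ln(0.915011)/6 = 0.08882/6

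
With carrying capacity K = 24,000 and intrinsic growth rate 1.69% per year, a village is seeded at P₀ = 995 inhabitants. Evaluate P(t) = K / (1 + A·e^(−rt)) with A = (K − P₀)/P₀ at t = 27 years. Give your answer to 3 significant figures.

≈ 1,530 inhabitants

A = (24000 − 995)/995 = 23.1206
P(27) = 24000 / (1 + 23.1206·e^(−0.0169·27)) = 24000 / (1 + 23.1206·0.633624)
= 24000 / 15.64976 ≈ 1533.57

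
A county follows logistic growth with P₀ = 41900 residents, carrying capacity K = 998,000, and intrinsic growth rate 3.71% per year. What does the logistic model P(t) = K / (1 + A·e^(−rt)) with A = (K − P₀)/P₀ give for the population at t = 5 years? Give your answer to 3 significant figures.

≈ 50,000 residents

A = (998000 − 41900)/41900 = 22.81862
P(5) = 998000 / (1 + 22.81862·e^(−0.0371·5)) = 998000 / (1 + 22.81862·0.830689)
= 998000 / 19.95517 ≈ 50012.1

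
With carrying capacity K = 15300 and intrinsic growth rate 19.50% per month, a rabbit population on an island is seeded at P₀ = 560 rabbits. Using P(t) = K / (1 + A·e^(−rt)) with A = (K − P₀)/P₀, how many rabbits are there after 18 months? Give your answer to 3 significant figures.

A = (15300 − 560)/560 = 26.32143
P(18) = 15300 / (1 + 26.32143·e^(−0.195·18)) = 15300 / (1 + 26.32143·0.029897)
= 15300 / 1.78693 ≈ 8562.17

≈ 8,560 rabbits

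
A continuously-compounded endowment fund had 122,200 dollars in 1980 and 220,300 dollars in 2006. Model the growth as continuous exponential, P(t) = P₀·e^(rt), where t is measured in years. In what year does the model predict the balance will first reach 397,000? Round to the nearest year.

r = ln(220300/122200) / 26 = 0.58933/26 ≈ 0.022667 per year
t = ln(397000/122200) / r = 1.17828/0.022667 ≈ 51.98 years after 1980

year 2032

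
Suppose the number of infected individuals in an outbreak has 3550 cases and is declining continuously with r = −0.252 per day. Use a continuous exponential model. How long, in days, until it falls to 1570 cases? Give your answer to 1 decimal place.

1570 = 3550 · e^(-0.252·t)
t = ln(1570/3550) / -0.252 = ln(0.44225) / -0.252 = -0.81587 / -0.252

t ≈ 3.2 days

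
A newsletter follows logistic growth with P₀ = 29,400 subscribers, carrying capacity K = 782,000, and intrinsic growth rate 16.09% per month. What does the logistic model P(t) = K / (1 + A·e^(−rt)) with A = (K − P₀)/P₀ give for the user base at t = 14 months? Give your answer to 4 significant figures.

A = (782000 − 29400)/29400 = 25.59864
P(14) = 782000 / (1 + 25.59864·e^(−0.1609·14)) = 782000 / (1 + 25.59864·0.105126)
= 782000 / 3.69107 ≈ 211862.64

≈ 211,900 subscribers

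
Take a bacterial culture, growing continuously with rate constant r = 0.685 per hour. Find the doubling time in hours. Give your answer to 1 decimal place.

doubling time = ln(2) / |r| = 0.69315 / 0.685

doubling time ≈ 1.0 hours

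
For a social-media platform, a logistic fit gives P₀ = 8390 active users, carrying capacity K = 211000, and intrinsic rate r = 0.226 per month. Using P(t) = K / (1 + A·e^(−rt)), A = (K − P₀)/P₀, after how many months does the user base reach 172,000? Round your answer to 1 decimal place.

A = (211000 − 8390)/8390 = 24.14899
172000 = 211000/(1 + 24.14899·e^(−0.226t)) → 1 + 24.14899·e^(−0.226t) = 1.22674
e^(−0.226t) = 0.009389 → t = ln(106.50322)/0.226 = 4.66818/0.226

t ≈ 20.7 months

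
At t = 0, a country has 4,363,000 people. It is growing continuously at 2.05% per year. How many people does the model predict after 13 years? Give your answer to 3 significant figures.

P(13) = 4363000 · e^(0.0205·13) = 4363000 · e^(0.2665)
= 4363000 · 1.30539 ≈ 5695406.05

≈ 5,700,000 people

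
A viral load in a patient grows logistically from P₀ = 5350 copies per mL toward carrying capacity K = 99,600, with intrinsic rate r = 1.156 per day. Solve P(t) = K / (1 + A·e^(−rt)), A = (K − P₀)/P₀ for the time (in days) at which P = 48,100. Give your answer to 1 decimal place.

A = (99600 − 5350)/5350 = 17.61682
48100 = 99600/(1 + 17.61682·e^(−1.156t)) → 1 + 17.61682·e^(−1.156t) = 2.07069
e^(−1.156t) = 0.060776 → t = ln(16.45377)/1.156 = 2.80055/1.156

t ≈ 2.4 days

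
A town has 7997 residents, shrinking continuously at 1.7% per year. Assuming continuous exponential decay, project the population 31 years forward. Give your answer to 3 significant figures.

≈ 4,720 residents

P(31) = 7997 · e^(-0.017·31) = 7997 · e^(-0.527)
= 7997 · 0.59037 ≈ 4721.22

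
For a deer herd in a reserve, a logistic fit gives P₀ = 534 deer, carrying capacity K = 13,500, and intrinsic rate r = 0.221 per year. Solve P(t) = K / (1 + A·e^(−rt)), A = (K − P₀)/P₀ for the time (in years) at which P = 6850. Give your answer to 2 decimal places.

t ≈ 14.57 years

A = (13500 − 534)/534 = 24.2809
6850 = 13500/(1 + 24.2809·e^(−0.221t)) → 1 + 24.2809·e^(−0.221t) = 1.9708
e^(−0.221t) = 0.039982 → t = ln(25.01115)/0.221 = 3.21932/0.221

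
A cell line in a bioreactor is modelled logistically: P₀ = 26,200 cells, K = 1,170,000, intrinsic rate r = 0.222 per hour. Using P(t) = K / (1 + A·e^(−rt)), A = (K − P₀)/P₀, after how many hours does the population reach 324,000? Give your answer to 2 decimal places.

A = (1170000 − 26200)/26200 = 43.65649
324000 = 1170000/(1 + 43.65649·e^(−0.222t)) → 1 + 43.65649·e^(−0.222t) = 3.61111
e^(−0.222t) = 0.05981 → t = ln(16.71951)/0.222 = 2.81658/0.222

t ≈ 12.69 hours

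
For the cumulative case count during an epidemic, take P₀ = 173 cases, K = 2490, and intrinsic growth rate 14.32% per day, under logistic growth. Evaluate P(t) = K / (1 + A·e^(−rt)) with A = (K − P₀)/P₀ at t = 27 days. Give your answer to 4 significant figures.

A = (2490 − 173)/173 = 13.39306
P(27) = 2490 / (1 + 13.39306·e^(−0.1432·27)) = 2490 / (1 + 13.39306·0.020934)
= 2490 / 1.28036 ≈ 1944.76

≈ 1,945 cases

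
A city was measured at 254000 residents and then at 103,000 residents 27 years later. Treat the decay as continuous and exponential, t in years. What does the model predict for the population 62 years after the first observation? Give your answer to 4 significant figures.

≈ 31,970 residents

r = ln(103000/254000) / 27 ≈ -0.03343 per year
P(62) = 254000 · e^(-0.03343·62) = 254000 · 0.12585 ≈ 31966.39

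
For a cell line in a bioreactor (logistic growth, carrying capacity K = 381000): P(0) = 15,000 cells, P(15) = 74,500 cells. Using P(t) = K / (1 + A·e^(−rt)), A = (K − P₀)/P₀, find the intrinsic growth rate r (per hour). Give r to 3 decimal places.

r ≈ 0.119 per hour

A = (381000 − 15000)/15000 = 24.4
74500 = 381000/(1 + 24.4·e^(−r·15)) → e^(−15r) = (5.11409 − 1)/24.4 = 0.16861
r = −ln(0.16861)/15 = 1.78016/15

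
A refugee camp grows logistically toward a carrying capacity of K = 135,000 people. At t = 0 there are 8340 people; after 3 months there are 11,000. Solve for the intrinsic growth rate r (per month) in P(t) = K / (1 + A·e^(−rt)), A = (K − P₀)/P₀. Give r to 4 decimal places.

r ≈ 0.0994 per month

A = (135000 − 8340)/8340 = 15.18705
11000 = 135000/(1 + 15.18705·e^(−r·3)) → e^(−3r) = (12.27273 − 1)/15.18705 = 0.742259
r = −ln(0.742259)/3 = 0.29806/3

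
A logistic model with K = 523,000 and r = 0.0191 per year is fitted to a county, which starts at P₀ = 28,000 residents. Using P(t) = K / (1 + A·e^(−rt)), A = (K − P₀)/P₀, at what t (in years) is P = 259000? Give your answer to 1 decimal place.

t ≈ 149.4 years

A = (523000 − 28000)/28000 = 17.67857
259000 = 523000/(1 + 17.67857·e^(−0.0191t)) → 1 + 17.67857·e^(−0.0191t) = 2.01931
e^(−0.0191t) = 0.057658 → t = ln(17.34375)/0.0191 = 2.85323/0.0191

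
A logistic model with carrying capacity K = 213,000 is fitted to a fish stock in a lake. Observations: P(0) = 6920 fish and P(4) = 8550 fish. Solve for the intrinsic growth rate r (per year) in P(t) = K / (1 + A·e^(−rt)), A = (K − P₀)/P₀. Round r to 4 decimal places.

r ≈ 0.0549 per year

A = (213000 − 6920)/6920 = 29.78035
8550 = 213000/(1 + 29.78035·e^(−r·4)) → e^(−4r) = (24.91228 − 1)/29.78035 = 0.802955
r = −ln(0.802955)/4 = 0.21946/4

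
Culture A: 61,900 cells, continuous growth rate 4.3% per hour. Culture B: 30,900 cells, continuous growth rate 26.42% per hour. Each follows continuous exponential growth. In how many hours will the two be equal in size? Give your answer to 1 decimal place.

t ≈ 3.1 hours

61900·e^(0.043t) = 30900·e^(0.2642t)
61900/30900 = e^((0.2642 − 0.043)t) → ln(2.00324) = 0.2212·t
t = 0.69476 / 0.2212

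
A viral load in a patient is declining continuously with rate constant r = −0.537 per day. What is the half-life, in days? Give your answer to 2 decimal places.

half-life ≈ 1.29 days

half-life = ln(2) / |r| = 0.69315 / 0.537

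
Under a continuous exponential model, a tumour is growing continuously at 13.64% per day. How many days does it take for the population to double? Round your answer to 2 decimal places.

doubling time = ln(2) / |r| = 0.69315 / 0.1364

doubling time ≈ 5.08 days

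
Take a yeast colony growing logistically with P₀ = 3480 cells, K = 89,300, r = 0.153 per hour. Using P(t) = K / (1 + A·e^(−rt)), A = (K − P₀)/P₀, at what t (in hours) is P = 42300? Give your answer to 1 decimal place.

t ≈ 20.3 hours

A = (89300 − 3480)/3480 = 24.66092
42300 = 89300/(1 + 24.66092·e^(−0.153t)) → 1 + 24.66092·e^(−0.153t) = 2.11111
e^(−0.153t) = 0.045056 → t = ln(22.19483)/0.153 = 3.09986/0.153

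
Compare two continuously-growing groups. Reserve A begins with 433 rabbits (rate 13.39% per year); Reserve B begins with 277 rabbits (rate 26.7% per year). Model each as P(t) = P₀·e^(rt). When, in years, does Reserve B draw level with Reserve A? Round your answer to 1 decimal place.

t ≈ 3.4 years

433·e^(0.1339t) = 277·e^(0.267t)
433/277 = e^((0.267 − 0.1339)t) → ln(1.56318) = 0.1331·t
t = 0.44672 / 0.1331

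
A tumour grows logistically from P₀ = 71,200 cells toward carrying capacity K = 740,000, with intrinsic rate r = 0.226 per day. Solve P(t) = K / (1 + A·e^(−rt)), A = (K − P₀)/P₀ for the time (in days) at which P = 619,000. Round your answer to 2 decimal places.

A = (740000 − 71200)/71200 = 9.39326
619000 = 740000/(1 + 9.39326·e^(−0.226t)) → 1 + 9.39326·e^(−0.226t) = 1.19548
e^(−0.226t) = 0.02081 → t = ln(48.05312)/0.226 = 3.87231/0.226

t ≈ 17.13 days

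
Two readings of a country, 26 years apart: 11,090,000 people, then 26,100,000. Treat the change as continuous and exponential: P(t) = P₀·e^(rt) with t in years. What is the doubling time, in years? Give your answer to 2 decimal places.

r = ln(26100000/11090000) / 26 = ln(2.35347) / 26 ≈ 0.032919 per year
doubling time = ln 2 / |r| = 0.69315 / 0.032919

doubling time ≈ 21.06 years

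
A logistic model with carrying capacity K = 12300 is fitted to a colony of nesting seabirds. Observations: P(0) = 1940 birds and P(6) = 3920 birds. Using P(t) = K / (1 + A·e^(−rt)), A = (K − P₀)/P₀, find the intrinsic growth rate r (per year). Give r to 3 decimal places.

r ≈ 0.153 per year

A = (12300 − 1940)/1940 = 5.34021
3920 = 12300/(1 + 5.34021·e^(−r·6)) → e^(−6r) = (3.13776 − 1)/5.34021 = 0.400313
r = −ln(0.400313)/6 = 0.91551/6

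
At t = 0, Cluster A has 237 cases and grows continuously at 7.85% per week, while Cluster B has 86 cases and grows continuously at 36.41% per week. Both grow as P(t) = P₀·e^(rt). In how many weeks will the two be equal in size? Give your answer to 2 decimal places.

237·e^(0.0785t) = 86·e^(0.3641t)
237/86 = e^((0.3641 − 0.0785)t) → ln(2.75581) = 0.2856·t
t = 1.01371 / 0.2856

t ≈ 3.55 weeks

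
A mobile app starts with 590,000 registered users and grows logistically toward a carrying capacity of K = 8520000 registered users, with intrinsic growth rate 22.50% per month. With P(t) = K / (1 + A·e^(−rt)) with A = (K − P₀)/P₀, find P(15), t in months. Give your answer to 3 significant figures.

A = (8520000 − 590000)/590000 = 13.44068
P(15) = 8520000 / (1 + 13.44068·e^(−0.225·15)) = 8520000 / (1 + 13.44068·0.034218)
= 8520000 / 1.45991 ≈ 5835957.37

≈ 5,840,000 registered users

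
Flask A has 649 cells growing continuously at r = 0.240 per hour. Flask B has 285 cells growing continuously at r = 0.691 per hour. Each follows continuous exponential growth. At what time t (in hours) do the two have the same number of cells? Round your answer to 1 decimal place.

649·e^(0.24t) = 285·e^(0.691t)
649/285 = e^((0.691 − 0.24)t) → ln(2.27719) = 0.451·t
t = 0.82294 / 0.451

t ≈ 1.8 hours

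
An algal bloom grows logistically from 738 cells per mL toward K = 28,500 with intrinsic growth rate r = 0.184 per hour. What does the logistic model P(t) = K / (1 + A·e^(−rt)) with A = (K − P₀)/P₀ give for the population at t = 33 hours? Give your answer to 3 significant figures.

≈ 26,200 cells per mL

A = (28500 − 738)/738 = 37.61789
P(33) = 28500 / (1 + 37.61789·e^(−0.184·33)) = 28500 / (1 + 37.61789·0.002307)
= 28500 / 1.08677 ≈ 26224.55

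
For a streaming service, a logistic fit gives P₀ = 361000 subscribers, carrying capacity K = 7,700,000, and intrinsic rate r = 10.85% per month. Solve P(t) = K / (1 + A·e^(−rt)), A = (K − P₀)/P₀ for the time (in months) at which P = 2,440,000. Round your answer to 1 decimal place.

A = (7700000 − 361000)/361000 = 20.32964
2440000 = 7700000/(1 + 20.32964·e^(−0.1085t)) → 1 + 20.32964·e^(−0.1085t) = 3.15574
e^(−0.1085t) = 0.106039 → t = ln(9.43048)/0.1085 = 2.24395/0.1085

t ≈ 20.7 months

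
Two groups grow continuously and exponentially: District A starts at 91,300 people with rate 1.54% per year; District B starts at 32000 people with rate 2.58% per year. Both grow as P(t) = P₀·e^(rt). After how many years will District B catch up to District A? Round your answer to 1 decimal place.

t ≈ 100.8 years

91300·e^(0.0154t) = 32000·e^(0.0258t)
91300/32000 = e^((0.0258 − 0.0154)t) → ln(2.85312) = 0.0104·t
t = 1.04841 / 0.0104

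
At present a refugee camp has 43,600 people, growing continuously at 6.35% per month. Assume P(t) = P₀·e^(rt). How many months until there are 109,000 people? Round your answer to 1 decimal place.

109000 = 43600 · e^(0.0635·t)
t = ln(109000/43600) / 0.0635 = ln(2.5) / 0.0635 = 0.91629 / 0.0635

t ≈ 14.4 months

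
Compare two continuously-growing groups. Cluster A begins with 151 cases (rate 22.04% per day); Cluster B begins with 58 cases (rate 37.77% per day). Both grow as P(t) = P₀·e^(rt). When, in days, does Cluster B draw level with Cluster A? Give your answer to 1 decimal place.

t ≈ 6.1 days

151·e^(0.2204t) = 58·e^(0.3777t)
151/58 = e^((0.3777 − 0.2204)t) → ln(2.60345) = 0.1573·t
t = 0.95684 / 0.1573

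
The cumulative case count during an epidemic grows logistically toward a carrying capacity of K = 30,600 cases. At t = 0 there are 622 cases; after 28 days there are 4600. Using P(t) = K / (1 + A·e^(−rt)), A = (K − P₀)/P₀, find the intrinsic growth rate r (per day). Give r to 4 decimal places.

A = (30600 − 622)/622 = 48.19614
4600 = 30600/(1 + 48.19614·e^(−r·28)) → e^(−28r) = (6.65217 − 1)/48.19614 = 0.117274
r = −ln(0.117274)/28 = 2.14324/28

r ≈ 0.0765 per day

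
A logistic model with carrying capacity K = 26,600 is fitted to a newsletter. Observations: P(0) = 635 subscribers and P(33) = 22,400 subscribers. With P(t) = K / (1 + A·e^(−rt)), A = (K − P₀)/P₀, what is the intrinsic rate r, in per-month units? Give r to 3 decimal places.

A = (26600 − 635)/635 = 40.88976
22400 = 26600/(1 + 40.88976·e^(−r·33)) → e^(−33r) = (1.1875 − 1)/40.88976 = 0.004585
r = −ln(0.004585)/33 = 5.38486/33

r ≈ 0.163 per month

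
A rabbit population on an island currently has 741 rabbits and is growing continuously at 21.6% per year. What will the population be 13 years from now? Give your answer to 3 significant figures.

P(13) = 741 · e^(0.216·13) = 741 · e^(2.808)
= 741 · 16.57673 ≈ 12283.36

≈ 12,300 rabbits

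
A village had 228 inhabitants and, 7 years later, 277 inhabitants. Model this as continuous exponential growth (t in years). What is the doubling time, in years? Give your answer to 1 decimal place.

doubling time ≈ 24.9 years

r = ln(277/228) / 7 = ln(1.21491) / 7 ≈ 0.02781 per year
doubling time = ln 2 / |r| = 0.69315 / 0.02781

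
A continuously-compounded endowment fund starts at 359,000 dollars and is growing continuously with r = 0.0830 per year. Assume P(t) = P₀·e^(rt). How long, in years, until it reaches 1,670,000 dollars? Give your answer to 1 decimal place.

1670000 = 359000 · e^(0.083·t)
t = ln(1670000/359000) / 0.083 = ln(4.65181) / 0.083 = 1.53726 / 0.083

t ≈ 18.5 years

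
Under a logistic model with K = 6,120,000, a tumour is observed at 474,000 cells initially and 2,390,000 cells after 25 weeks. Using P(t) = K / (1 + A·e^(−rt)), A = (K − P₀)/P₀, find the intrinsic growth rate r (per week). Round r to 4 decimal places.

r ≈ 0.0813 per week

A = (6120000 − 474000)/474000 = 11.91139
2390000 = 6120000/(1 + 11.91139·e^(−r·25)) → e^(−25r) = (2.56067 − 1)/11.91139 = 0.131023
r = −ln(0.131023)/25 = 2.03238/25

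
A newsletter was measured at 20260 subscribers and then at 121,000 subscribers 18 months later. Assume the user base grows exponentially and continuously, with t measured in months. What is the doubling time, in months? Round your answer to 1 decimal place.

doubling time ≈ 7.0 months

r = ln(121000/20260) / 18 = ln(5.97236) / 18 ≈ 0.099286 per month
doubling time = ln 2 / |r| = 0.69315 / 0.099286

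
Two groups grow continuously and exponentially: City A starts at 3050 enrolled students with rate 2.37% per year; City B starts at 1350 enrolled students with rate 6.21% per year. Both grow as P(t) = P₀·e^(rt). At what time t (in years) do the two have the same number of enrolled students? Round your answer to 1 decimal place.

3050·e^(0.0237t) = 1350·e^(0.0621t)
3050/1350 = e^((0.0621 − 0.0237)t) → ln(2.25926) = 0.0384·t
t = 0.81504 / 0.0384

t ≈ 21.2 years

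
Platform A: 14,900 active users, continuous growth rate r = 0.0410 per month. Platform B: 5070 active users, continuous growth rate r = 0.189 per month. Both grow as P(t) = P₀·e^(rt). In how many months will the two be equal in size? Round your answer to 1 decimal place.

t ≈ 7.3 months

14900·e^(0.041t) = 5070·e^(0.189t)
14900/5070 = e^((0.189 − 0.041)t) → ln(2.93886) = 0.148·t
t = 1.07802 / 0.148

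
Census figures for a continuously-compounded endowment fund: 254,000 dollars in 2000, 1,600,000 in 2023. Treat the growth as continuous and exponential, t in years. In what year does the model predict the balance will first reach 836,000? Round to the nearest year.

r = ln(1600000/254000) / 23 = 1.84042/23 ≈ 0.080018 per year
t = ln(836000/254000) / r = 1.19129/0.080018 ≈ 14.89 years after 2000

year 2015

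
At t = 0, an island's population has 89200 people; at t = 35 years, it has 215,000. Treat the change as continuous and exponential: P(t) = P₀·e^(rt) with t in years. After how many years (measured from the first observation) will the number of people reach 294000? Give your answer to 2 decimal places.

r = ln(215000/89200) / 35 ≈ 0.025136 per year
t = ln(294000/89200) / r = 1.1927 / 0.025136 ≈ 47.45

t ≈ 47.45 years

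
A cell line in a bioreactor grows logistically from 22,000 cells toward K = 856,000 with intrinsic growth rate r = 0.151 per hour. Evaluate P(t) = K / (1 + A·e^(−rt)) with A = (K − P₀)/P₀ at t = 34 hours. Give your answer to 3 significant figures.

≈ 700,000 cells

A = (856000 − 22000)/22000 = 37.90909
P(34) = 856000 / (1 + 37.90909·e^(−0.151·34)) = 856000 / (1 + 37.90909·0.005893)
= 856000 / 1.2234 ≈ 699691.65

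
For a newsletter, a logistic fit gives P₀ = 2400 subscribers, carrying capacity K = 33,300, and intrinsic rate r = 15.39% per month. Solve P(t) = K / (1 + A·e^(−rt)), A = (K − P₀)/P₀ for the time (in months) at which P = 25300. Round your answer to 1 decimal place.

t ≈ 24.1 months

A = (33300 − 2400)/2400 = 12.875
25300 = 33300/(1 + 12.875·e^(−0.1539t)) → 1 + 12.875·e^(−0.1539t) = 1.31621
e^(−0.1539t) = 0.02456 → t = ln(40.71719)/0.1539 = 3.70665/0.1539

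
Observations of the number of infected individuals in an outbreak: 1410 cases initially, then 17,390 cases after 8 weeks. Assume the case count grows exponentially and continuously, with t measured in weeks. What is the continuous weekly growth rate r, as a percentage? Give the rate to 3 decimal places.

r ≈ 31.404% per week

17390 = 1410 · e^(r·8)
e^(8r) = 17390/1410 = 12.33333
r = ln(12.33333) / 8 = 2.51231 / 8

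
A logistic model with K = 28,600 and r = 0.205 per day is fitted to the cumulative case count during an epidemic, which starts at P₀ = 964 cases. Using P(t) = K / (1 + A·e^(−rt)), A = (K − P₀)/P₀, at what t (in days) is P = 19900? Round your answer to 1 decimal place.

t ≈ 20.4 days

A = (28600 − 964)/964 = 28.66805
19900 = 28600/(1 + 28.66805·e^(−0.205t)) → 1 + 28.66805·e^(−0.205t) = 1.43719
e^(−0.205t) = 0.01525 → t = ln(65.57404)/0.205 = 4.18318/0.205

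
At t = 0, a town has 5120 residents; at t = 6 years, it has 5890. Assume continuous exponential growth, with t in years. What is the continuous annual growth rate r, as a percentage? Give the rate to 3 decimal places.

r ≈ 2.335% per year

5890 = 5120 · e^(r·6)
e^(6r) = 5890/5120 = 1.15039
r = ln(1.15039) / 6 = 0.1401 / 6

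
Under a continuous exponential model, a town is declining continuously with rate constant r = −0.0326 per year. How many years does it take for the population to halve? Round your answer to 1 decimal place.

half-life = ln(2) / |r| = 0.69315 / 0.0326

half-life ≈ 21.3 years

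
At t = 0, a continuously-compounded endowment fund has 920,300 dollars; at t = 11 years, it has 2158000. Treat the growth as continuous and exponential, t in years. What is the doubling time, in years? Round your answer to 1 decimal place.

r = ln(2158000/920300) / 11 = ln(2.34489) / 11 ≈ 0.077476 per year
doubling time = ln 2 / |r| = 0.69315 / 0.077476

doubling time ≈ 8.9 years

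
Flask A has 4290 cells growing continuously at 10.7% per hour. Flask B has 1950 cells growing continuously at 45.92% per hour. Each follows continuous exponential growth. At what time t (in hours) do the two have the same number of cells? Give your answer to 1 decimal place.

4290·e^(0.107t) = 1950·e^(0.4592t)
4290/1950 = e^((0.4592 − 0.107)t) → ln(2.2) = 0.3522·t
t = 0.78846 / 0.3522

t ≈ 2.2 hours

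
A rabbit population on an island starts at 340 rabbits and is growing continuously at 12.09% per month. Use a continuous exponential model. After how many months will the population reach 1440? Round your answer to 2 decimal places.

1440 = 340 · e^(0.1209·t)
t = ln(1440/340) / 0.1209 = ln(4.23529) / 0.1209 = 1.44345 / 0.1209

t ≈ 11.94 months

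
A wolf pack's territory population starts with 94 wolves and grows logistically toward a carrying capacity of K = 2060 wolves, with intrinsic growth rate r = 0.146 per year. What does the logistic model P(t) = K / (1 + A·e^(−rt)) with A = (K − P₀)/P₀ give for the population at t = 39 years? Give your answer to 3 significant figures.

≈ 1,920 wolves

A = (2060 − 94)/94 = 20.91489
P(39) = 2060 / (1 + 20.91489·e^(−0.146·39)) = 2060 / (1 + 20.91489·0.003366)
= 2060 / 1.0704 ≈ 1924.51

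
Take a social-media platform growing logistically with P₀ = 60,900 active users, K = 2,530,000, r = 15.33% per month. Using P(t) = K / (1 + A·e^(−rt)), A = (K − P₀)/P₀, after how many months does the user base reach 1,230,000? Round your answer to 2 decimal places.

A = (2530000 − 60900)/60900 = 40.54351
1230000 = 2530000/(1 + 40.54351·e^(−0.1533t)) → 1 + 40.54351·e^(−0.1533t) = 2.05691
e^(−0.1533t) = 0.026069 → t = ln(38.3604)/0.1533 = 3.64703/0.1533

t ≈ 23.79 months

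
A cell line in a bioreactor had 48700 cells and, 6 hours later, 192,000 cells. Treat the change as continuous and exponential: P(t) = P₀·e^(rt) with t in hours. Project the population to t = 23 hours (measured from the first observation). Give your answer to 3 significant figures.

≈ 9,360,000 cells

r = ln(192000/48700) / 6 ≈ 0.228636 per hour
P(23) = 48700 · e^(0.228636·23) = 48700 · 192.21784 ≈ 9361008.79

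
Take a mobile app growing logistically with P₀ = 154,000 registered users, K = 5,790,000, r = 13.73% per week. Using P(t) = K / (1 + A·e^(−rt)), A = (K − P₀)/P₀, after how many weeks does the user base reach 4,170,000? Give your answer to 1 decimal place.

t ≈ 33.1 weeks

A = (5790000 − 154000)/154000 = 36.5974
4170000 = 5790000/(1 + 36.5974·e^(−0.1373t)) → 1 + 36.5974·e^(−0.1373t) = 1.38849
e^(−0.1373t) = 0.010615 → t = ln(94.20443)/0.1373 = 4.54547/0.1373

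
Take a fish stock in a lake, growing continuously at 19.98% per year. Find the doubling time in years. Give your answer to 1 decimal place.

doubling time ≈ 3.5 years

doubling time = ln(2) / |r| = 0.69315 / 0.1998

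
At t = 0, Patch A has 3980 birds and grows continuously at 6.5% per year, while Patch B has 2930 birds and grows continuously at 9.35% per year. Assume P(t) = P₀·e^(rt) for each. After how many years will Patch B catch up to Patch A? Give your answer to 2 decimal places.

t ≈ 10.75 years

3980·e^(0.065t) = 2930·e^(0.0935t)
3980/2930 = e^((0.0935 − 0.065)t) → ln(1.35836) = 0.0285·t
t = 0.30628 / 0.0285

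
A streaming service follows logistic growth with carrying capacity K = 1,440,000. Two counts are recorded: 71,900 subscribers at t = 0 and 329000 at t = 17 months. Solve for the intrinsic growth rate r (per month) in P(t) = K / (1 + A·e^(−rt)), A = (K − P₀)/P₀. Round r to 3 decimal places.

A = (1440000 − 71900)/71900 = 19.02782
329000 = 1440000/(1 + 19.02782·e^(−r·17)) → e^(−17r) = (4.3769 − 1)/19.02782 = 0.177472
r = −ln(0.177472)/17 = 1.72894/17

r ≈ 0.102 per month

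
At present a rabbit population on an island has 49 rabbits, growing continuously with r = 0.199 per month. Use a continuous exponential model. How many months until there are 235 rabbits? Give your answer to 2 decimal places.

235 = 49 · e^(0.199·t)
t = ln(235/49) / 0.199 = ln(4.79592) / 0.199 = 1.56777 / 0.199

t ≈ 7.88 months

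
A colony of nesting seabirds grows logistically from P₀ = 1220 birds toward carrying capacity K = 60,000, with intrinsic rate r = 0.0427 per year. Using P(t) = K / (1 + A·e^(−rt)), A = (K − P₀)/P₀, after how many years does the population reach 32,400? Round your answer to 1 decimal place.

t ≈ 94.5 years

A = (60000 − 1220)/1220 = 48.18033
32400 = 60000/(1 + 48.18033·e^(−0.0427t)) → 1 + 48.18033·e^(−0.0427t) = 1.85185
e^(−0.0427t) = 0.01768 → t = ln(56.55952)/0.0427 = 4.03529/0.0427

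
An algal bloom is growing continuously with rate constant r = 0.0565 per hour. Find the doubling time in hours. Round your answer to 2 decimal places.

doubling time = ln(2) / |r| = 0.69315 / 0.0565

doubling time ≈ 12.27 hours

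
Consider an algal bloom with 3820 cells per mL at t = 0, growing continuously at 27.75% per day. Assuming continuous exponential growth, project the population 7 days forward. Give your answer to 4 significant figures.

≈ 26,650 cells per mL

P(7) = 3820 · e^(0.2775·7) = 3820 · e^(1.9425)
= 3820 · 6.97617 ≈ 26648.97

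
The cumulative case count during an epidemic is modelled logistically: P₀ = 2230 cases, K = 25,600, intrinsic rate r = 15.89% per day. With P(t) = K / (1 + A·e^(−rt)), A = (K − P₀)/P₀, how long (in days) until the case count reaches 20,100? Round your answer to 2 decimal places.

t ≈ 22.94 days

A = (25600 − 2230)/2230 = 10.47982
20100 = 25600/(1 + 10.47982·e^(−0.1589t)) → 1 + 10.47982·e^(−0.1589t) = 1.27363
e^(−0.1589t) = 0.02611 → t = ln(38.29898)/0.1589 = 3.64542/0.1589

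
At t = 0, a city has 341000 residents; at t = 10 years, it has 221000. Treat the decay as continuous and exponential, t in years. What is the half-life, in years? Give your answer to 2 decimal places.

half-life ≈ 15.98 years

r = ln(221000/341000) / 10 = ln(0.64809) / 10 ≈ -0.043372 per year
half-life = ln 2 / |r| = 0.69315 / 0.043372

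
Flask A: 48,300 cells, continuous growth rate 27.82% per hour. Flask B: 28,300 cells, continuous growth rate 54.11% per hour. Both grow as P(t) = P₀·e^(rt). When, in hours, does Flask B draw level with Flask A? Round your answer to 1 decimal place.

48300·e^(0.2782t) = 28300·e^(0.5411t)
48300/28300 = e^((0.5411 − 0.2782)t) → ln(1.70671) = 0.2629·t
t = 0.53457 / 0.2629

t ≈ 2.0 hours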